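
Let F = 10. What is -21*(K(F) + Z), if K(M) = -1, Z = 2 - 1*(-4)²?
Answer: 315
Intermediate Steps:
Z = -14 (Z = 2 - 1*16 = 2 - 16 = -14)
-21*(K(F) + Z) = -21*(-1 - 14) = -21*(-15) = 315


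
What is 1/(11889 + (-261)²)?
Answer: 1/80010 ≈ 1.2498e-5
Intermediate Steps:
1/(11889 + (-261)²) = 1/(11889 + 68121) = 1/80010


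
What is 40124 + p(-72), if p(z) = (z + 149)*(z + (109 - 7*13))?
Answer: 35966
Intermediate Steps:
p(z) = (18 + z)*(149 + z) (p(z) = (149 + z)*(z + (109 - 1*91)) = (149 + z)*(z + (109 - 91)) = (149 + z)*(z + 18) = (149 + z)*(18 + z) = (18 + z)*(149 + z))
40124 + p(-72) = 40124 + (2682 + (-72)² + 167*(-72)) = 40124 + (2682 + 5184 - 12024) = 40124 - 4158 = 35966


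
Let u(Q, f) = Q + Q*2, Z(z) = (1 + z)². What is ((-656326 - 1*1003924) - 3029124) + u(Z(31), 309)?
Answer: -4686302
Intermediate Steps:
u(Q, f) = 3*Q (u(Q, f) = Q + 2*Q = 3*Q)
((-656326 - 1*1003924) - 3029124) + u(Z(31), 309) = ((-656326 - 1*1003924) - 3029124) + 3*(1 + 31)² = ((-656326 - 1003924) - 3029124) + 3*32² = (-1660250 - 3029124) + 3*1024 = -4689374 + 3072 = -4686302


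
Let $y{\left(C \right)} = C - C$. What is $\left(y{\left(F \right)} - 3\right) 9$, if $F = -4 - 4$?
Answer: $-27$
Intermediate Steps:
$F = -8$
$y{\left(C \right)} = 0$
$\left(y{\left(F \right)} - 3\right) 9 = \left(0 - 3\right) 9 = \left(-3\right) 9 = -27$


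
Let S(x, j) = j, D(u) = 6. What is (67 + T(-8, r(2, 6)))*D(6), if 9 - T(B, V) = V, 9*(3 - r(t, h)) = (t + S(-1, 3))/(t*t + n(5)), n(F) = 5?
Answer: 11836/27 ≈ 438.37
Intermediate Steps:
r(t, h) = 3 - (3 + t)/(9*(5 + t²)) (r(t, h) = 3 - (t + 3)/(9*(t*t + 5)) = 3 - (3 + t)/(9*(t² + 5)) = 3 - (3 + t)/(9*(5 + t²)))
T(B, V) = 9 - V
(67 + T(-8, r(2, 6)))*D(6) = (67 + (9 - (132 - 1*2 + 27*2²)/(9*(5 + 2²))))*6 = (67 + (9 - (132 - 2 + 27*4)/(9*(5 + 4))))*6 = (67 + (9 - (132 - 2 + 108)/(9*9)))*6 = (67 + (9 - 238/(9*9)))*6 = (67 + (9 - 1*238/81))*6 = (67 + (9 - 238/81))*6 = (67 + 491/81)*6 = (5918/81)*6 = 11836/27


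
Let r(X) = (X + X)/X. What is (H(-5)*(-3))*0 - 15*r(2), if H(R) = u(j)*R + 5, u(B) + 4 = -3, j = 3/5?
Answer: -30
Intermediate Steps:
j = ⅗ (j = 3*(⅕) = ⅗ ≈ 0.60000)
u(B) = -7 (u(B) = -4 - 3 = -7)
r(X) = 2 (r(X) = (2*X)/X = 2)
H(R) = 5 - 7*R (H(R) = -7*R + 5 = 5 - 7*R)
(H(-5)*(-3))*0 - 15*r(2) = ((5 - 7*(-5))*(-3))*0 - 15*2 = ((5 + 35)*(-3))*0 - 30 = (40*(-3))*0 - 30 = -120*0 - 30 = 0 - 30 = -30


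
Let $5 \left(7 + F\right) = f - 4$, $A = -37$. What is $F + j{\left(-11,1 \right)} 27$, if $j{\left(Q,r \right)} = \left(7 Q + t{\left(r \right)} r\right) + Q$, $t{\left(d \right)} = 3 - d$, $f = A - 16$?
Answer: $- \frac{11702}{5} \approx -2340.4$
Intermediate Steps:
$f = -53$ ($f = -37 - 16 = -53$)
$j{\left(Q,r \right)} = 8 Q + r \left(3 - r\right)$ ($j{\left(Q,r \right)} = \left(7 Q + \left(3 - r\right) r\right) + Q = \left(7 Q + r \left(3 - r\right)\right) + Q = 8 Q + r \left(3 - r\right)$)
$F = - \frac{92}{5}$ ($F = -7 + \frac{-53 - 4}{5} = -7 + \frac{1}{5} \left(-57\right) = -7 - \frac{57}{5} = - \frac{92}{5} \approx -18.4$)
$F + j{\left(-11,1 \right)} 27 = - \frac{92}{5} + \left(8 \left(-11\right) - 1 \left(-3 + 1\right)\right) 27 = - \frac{92}{5} + \left(-88 - 1 \left(-2\right)\right) 27 = - \frac{92}{5} + \left(-88 + 2\right) 27 = - \frac{92}{5} - 2322 = - \frac{11702}{5}$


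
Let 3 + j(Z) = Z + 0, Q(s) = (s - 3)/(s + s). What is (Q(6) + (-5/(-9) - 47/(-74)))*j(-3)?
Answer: -1919/222 ≈ -8.6441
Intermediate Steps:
Q(s) = (-3 + s)/(2*s) (Q(s) = (-3 + s)/((2*s)) = (-3 + s)*(1/(2*s)) = (-3 + s)/(2*s))
j(Z) = -3 + Z (j(Z) = -3 + (Z + 0) = -3 + Z)
(Q(6) + (-5/(-9) - 47/(-74)))*j(-3) = ((½)*(-3 + 6)/6 + (-5/(-9) - 47/(-74)))*(-3 - 3) = ((½)*(⅙)*3 + (-5*(-⅑) - 47*(-1/74)))*(-6) = (¼ + (5/9 + 47/74))*(-6) = (¼ + 793/666)*(-6) = (1919/1332)*(-6) = -1919/222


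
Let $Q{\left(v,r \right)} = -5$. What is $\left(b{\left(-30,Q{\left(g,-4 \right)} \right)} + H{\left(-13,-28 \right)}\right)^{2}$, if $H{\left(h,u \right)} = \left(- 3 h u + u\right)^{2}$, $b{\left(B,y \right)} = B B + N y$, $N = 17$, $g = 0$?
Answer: $1575564696225$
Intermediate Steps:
$b{\left(B,y \right)} = B^{2} + 17 y$ ($b{\left(B,y \right)} = B B + 17 y = B^{2} + 17 y$)
$H{\left(h,u \right)} = \left(u - 3 h u\right)^{2}$ ($H{\left(h,u \right)} = \left(- 3 h u + u\right)^{2} = \left(u - 3 h u\right)^{2}$)
$\left(b{\left(-30,Q{\left(g,-4 \right)} \right)} + H{\left(-13,-28 \right)}\right)^{2} = \left(\left(\left(-30\right)^{2} + 17 \left(-5\right)\right) + \left(-28\right)^{2} \left(-1 + 3 \left(-13\right)\right)^{2}\right)^{2} = \left(\left(900 - 85\right) + 784 \left(-1 - 39\right)^{2}\right)^{2} = \left(815 + 784 \left(-40\right)^{2}\right)^{2} = \left(815 + 784 \cdot 1600\right)^{2} = \left(815 + 1254400\right)^{2} = 1255215^{2} = 1575564696225$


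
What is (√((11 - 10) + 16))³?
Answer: 17*√17 ≈ 70.093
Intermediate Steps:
(√((11 - 10) + 16))³ = (√(1 + 16))³ = (√17)³ = 17*√17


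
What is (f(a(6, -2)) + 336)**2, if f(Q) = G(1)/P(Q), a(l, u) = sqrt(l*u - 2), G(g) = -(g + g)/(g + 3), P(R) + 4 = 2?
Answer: 1809025/16 ≈ 1.1306e+5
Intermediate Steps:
P(R) = -2 (P(R) = -4 + 2 = -2)
G(g) = -2*g/(3 + g)
a(l, u) = sqrt(-2 + l*u)
f(Q) = 1/4 (f(Q) = -2*1/(3 + 1)/(-2) = -2*1/4*(-1/2) = -2*1*1/4*(-1/2) = -1/2*(-1/2) = 1/4)
(f(a(6, -2)) + 336)**2 = (1/4 + 336)**2 = (1345/4)**2 = 1809025/16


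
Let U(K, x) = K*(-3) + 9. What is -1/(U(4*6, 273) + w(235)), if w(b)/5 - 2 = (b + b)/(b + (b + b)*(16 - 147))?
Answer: 261/13843 ≈ 0.018854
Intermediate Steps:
U(K, x) = 9 - 3*K (U(K, x) = -3*K + 9 = 9 - 3*K)
w(b) = 2600/261 (w(b) = 10 + 5*((b + b)/(b + (b + b)*(16 - 147))) = 10 + 5*((2*b)/(b + (2*b)*(-131))) = 10 + 5*((2*b)/(b - 262*b)) = 10 + 5*((2*b)/((-261*b))) = 10 + 5*((2*b)*(-1/(261*b))) = 10 + 5*(-2/261) = 10 - 10/261 = 2600/261)
-1/(U(4*6, 273) + w(235)) = -1/((9 - 12*6) + 2600/261) = -1/((9 - 3*24) + 2600/261) = -1/((9 - 72) + 2600/261) = -1/(-63 + 2600/261) = -1/(-13843/261) = -1*(-261/13843) = 261/13843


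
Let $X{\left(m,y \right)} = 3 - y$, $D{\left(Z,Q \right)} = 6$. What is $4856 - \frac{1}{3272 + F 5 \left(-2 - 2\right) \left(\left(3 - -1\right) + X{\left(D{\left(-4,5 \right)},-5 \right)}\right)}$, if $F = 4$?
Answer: $\frac{11227071}{2312} \approx 4856.0$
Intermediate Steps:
$4856 - \frac{1}{3272 + F 5 \left(-2 - 2\right) \left(\left(3 - -1\right) + X{\left(D{\left(-4,5 \right)},-5 \right)}\right)} = 4856 - \frac{1}{3272 + 4 \cdot 5 \left(-2 - 2\right) \left(\left(3 - -1\right) + \left(3 - -5\right)\right)} = 4856 - \frac{1}{3272 + 4 \cdot 5 \left(-4\right) \left(\left(3 + 1\right) + \left(3 + 5\right)\right)} = 4856 - \frac{1}{3272 + 4 \left(- 20 \left(4 + 8\right)\right)} = 4856 - \frac{1}{3272 + 4 \left(\left(-20\right) 12\right)} = 4856 - \frac{1}{3272 + 4 \left(-240\right)} = 4856 - \frac{1}{3272 - 960} = 4856 - \frac{1}{2312} = \frac{11227071}{2312}$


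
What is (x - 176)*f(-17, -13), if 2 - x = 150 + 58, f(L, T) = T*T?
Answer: -64558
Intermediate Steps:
f(L, T) = T**2
x = -206 (x = 2 - (150 + 58) = 2 - 1*208 = 2 - 208 = -206)
(x - 176)*f(-17, -13) = (-206 - 176)*(-13)**2 = -382*169 = -64558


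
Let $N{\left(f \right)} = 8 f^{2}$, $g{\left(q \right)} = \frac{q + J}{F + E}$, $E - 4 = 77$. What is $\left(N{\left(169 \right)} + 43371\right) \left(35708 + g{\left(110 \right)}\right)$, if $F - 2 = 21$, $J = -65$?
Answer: $\frac{1009596515543}{104} \approx 9.7077 \cdot 10^{9}$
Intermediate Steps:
$E = 81$ ($E = 4 + 77 = 81$)
$F = 23$ ($F = 2 + 21 = 23$)
$g{\left(q \right)} = - \frac{5}{8} + \frac{q}{104}$ ($g{\left(q \right)} = \frac{q - 65}{23 + 81} = \frac{-65 + q}{104} = \left(-65 + q\right) \frac{1}{104} = - \frac{5}{8} + \frac{q}{104}$)
$\left(N{\left(169 \right)} + 43371\right) \left(35708 + g{\left(110 \right)}\right) = \left(8 \cdot 169^{2} + 43371\right) \left(35708 + \left(- \frac{5}{8} + \frac{1}{104} \cdot 110\right)\right) = \left(8 \cdot 28561 + 43371\right) \left(35708 + \left(- \frac{5}{8} + \frac{55}{52}\right)\right) = \left(228488 + 43371\right) \left(35708 + \frac{45}{104}\right) = 271859 \cdot \frac{3713677}{104} = \frac{1009596515543}{104}$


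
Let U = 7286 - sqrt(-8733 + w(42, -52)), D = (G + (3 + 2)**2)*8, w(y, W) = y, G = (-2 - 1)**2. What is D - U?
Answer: -7014 + I*sqrt(8691) ≈ -7014.0 + 93.226*I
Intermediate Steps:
G = 9 (G = (-3)**2 = 9)
D = 272 (D = (9 + (3 + 2)**2)*8 = (9 + 5**2)*8 = (9 + 25)*8 = 34*8 = 272)
U = 7286 - I*sqrt(8691) (U = 7286 - sqrt(-8733 + 42) = 7286 - sqrt(-8691) = 7286 - I*sqrt(8691) ≈ 7286.0 - 93.226*I)
D - U = 272 - (7286 - I*sqrt(8691)) = 272 + (-7286 + I*sqrt(8691)) = -7014 + I*sqrt(8691)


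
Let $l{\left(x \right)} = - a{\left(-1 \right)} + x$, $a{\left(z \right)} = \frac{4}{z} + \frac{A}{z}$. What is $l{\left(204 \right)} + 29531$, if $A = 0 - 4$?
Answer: $29735$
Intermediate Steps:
$A = -4$ ($A = 0 - 4 = -4$)
$a{\left(z \right)} = 0$ ($a{\left(z \right)} = \frac{4}{z} - \frac{4}{z} = 0$)
$l{\left(x \right)} = x$ ($l{\left(x \right)} = \left(-1\right) 0 + x = 0 + x = x$)
$l{\left(204 \right)} + 29531 = 204 + 29531 = 29735$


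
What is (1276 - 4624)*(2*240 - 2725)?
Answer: 7516260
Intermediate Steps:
(1276 - 4624)*(2*240 - 2725) = -3348*(480 - 2725) = -3348*(-2245) = 7516260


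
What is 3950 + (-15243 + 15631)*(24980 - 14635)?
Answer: 4017810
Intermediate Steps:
3950 + (-15243 + 15631)*(24980 - 14635) = 3950 + 388*10345 = 3950 + 4013860 = 4017810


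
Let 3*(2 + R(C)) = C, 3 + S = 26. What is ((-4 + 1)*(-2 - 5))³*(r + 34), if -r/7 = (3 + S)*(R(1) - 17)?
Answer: 31777578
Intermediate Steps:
S = 23 (S = -3 + 26 = 23)
R(C) = -2 + C/3
r = 10192/3 (r = -7*(3 + 23)*((-2 + (⅓)*1) - 17) = -182*((-2 + ⅓) - 17) = -182*(-5/3 - 17) = -182*(-56)/3 = -7*(-1456/3) = 10192/3 ≈ 3397.3)
((-4 + 1)*(-2 - 5))³*(r + 34) = ((-4 + 1)*(-2 - 5))³*(10192/3 + 34) = (-3*(-7))³*(10294/3) = 21³*(10294/3) = 9261*(10294/3) = 31777578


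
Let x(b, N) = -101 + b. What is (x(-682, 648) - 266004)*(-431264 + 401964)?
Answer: 7816859100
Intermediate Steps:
(x(-682, 648) - 266004)*(-431264 + 401964) = ((-101 - 682) - 266004)*(-431264 + 401964) = (-783 - 266004)*(-29300) = -266787*(-29300) = 7816859100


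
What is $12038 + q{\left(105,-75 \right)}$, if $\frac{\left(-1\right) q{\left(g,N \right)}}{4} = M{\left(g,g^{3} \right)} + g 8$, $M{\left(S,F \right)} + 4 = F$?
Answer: $-4621806$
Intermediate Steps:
$M{\left(S,F \right)} = -4 + F$
$q{\left(g,N \right)} = 16 - 32 g - 4 g^{3}$ ($q{\left(g,N \right)} = - 4 \left(\left(-4 + g^{3}\right) + g 8\right) = - 4 \left(\left(-4 + g^{3}\right) + 8 g\right) = - 4 \left(-4 + g^{3} + 8 g\right) = 16 - 32 g - 4 g^{3}$)
$12038 + q{\left(105,-75 \right)} = 12038 - \left(3344 + 4630500\right) = 12038 - 4633844 = -4621806$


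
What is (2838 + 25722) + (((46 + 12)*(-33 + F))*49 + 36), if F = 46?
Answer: 65542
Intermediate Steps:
(2838 + 25722) + (((46 + 12)*(-33 + F))*49 + 36) = (2838 + 25722) + (((46 + 12)*(-33 + 46))*49 + 36) = 28560 + ((58*13)*49 + 36) = 28560 + (754*49 + 36) = 28560 + (36946 + 36) = 28560 + 36982 = 65542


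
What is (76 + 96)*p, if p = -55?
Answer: -9460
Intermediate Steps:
(76 + 96)*p = (76 + 96)*(-55) = 172*(-55) = -9460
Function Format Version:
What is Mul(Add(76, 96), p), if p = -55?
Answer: -9460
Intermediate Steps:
Mul(Add(76, 96), p) = Mul(Add(76, 96), -55) = Mul(172, -55) = -9460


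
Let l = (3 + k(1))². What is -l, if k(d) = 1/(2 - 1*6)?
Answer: -121/16 ≈ -7.5625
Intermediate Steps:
k(d) = -¼ (k(d) = 1/(2 - 6) = 1/(-4) = -¼)
l = 121/16 (l = (3 - ¼)² = (11/4)² = 121/16 ≈ 7.5625)
-l = -1*121/16 = -121/16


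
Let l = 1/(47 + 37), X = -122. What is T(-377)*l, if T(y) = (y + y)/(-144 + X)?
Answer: 377/11172 ≈ 0.033745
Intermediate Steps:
l = 1/84 ≈ 0.011905
T(y) = -y/133 (T(y) = (y + y)/(-144 - 122) = (2*y)/(-266) = (2*y)*(-1/266) = -y/133)
T(-377)*l = -1/133*(-377)*(1/84) = (377/133)*(1/84) = 377/11172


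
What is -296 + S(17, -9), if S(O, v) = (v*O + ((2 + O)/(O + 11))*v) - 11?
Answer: -13051/28 ≈ -466.11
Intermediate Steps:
S(O, v) = -11 + O*v + v*(2 + O)/(11 + O) (S(O, v) = (O*v + ((2 + O)/(11 + O))*v) - 11 = (O*v + v*(2 + O)/(11 + O)) - 11 = -11 + O*v + v*(2 + O)/(11 + O))
-296 + S(17, -9) = -296 + (-121 - 11*17 + 2*(-9) - 9*17**2 + 12*17*(-9))/(11 + 17) = -296 + (-121 - 187 - 18 - 9*289 - 1836)/28 = -296 + (-121 - 187 - 18 - 2601 - 1836)/28 = -296 + (1/28)*(-4763) = -296 - 4763/28 = -13051/28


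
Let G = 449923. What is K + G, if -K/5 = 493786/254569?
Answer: 114533979257/254569 ≈ 4.4991e+5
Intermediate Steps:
K = -2468930/254569 ≈ -9.6985
K + G = -2468930/254569 + 449923 = 114533979257/254569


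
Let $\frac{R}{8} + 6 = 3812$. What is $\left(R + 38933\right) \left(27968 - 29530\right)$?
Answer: $-108373122$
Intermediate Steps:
$R = 30448$ ($R = -48 + 8 \cdot 3812 = -48 + 30496 = 30448$)
$\left(R + 38933\right) \left(27968 - 29530\right) = \left(30448 + 38933\right) \left(27968 - 29530\right) = 69381 \left(-1562\right) = -108373122$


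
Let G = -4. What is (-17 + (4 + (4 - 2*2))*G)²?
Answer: 1089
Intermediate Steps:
(-17 + (4 + (4 - 2*2))*G)² = (-17 + (4 + (4 - 2*2))*(-4))² = (-17 + (4 + (4 - 4))*(-4))² = (-17 + (4 + 0)*(-4))² = (-17 + 4*(-4))² = (-17 - 16)² = (-33)² = 1089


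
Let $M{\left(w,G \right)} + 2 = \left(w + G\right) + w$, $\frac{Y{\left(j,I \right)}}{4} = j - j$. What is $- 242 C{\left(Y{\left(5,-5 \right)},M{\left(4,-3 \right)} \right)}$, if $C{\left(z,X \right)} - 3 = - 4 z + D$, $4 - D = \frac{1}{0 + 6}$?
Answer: $- \frac{4961}{3} \approx -1653.7$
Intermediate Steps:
$Y{\left(j,I \right)} = 0$ ($Y{\left(j,I \right)} = 4 \left(j - j\right) = 4 \cdot 0 = 0$)
$M{\left(w,G \right)} = -2 + G + 2 w$ ($M{\left(w,G \right)} = -2 + \left(\left(w + G\right) + w\right) = -2 + \left(\left(G + w\right) + w\right) = -2 + \left(G + 2 w\right) = -2 + G + 2 w$)
$D = \frac{23}{6}$ ($D = 4 - \frac{1}{0 + 6} = 4 - \frac{1}{6} = \frac{23}{6} \approx 3.8333$)
$C{\left(z,X \right)} = \frac{41}{6} - 4 z$ ($C{\left(z,X \right)} = 3 - \left(- \frac{23}{6} + 4 z\right) = \frac{41}{6} - 4 z$)
$- 242 C{\left(Y{\left(5,-5 \right)},M{\left(4,-3 \right)} \right)} = - 242 \left(\frac{41}{6} - 0\right) = - 242 \left(\frac{41}{6} + 0\right) = \left(-242\right) \frac{41}{6} = - \frac{4961}{3}$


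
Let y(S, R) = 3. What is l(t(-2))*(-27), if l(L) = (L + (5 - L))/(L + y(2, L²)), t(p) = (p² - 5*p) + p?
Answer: -9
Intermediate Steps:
t(p) = p² - 4*p
l(L) = 5/(3 + L) (l(L) = (L + (5 - L))/(L + 3) = 5/(3 + L))
l(t(-2))*(-27) = (5/(3 - 2*(-4 - 2)))*(-27) = (5/(3 - 2*(-6)))*(-27) = (5/(3 + 12))*(-27) = (5/15)*(-27) = (5*(1/15))*(-27) = (⅓)*(-27) = -9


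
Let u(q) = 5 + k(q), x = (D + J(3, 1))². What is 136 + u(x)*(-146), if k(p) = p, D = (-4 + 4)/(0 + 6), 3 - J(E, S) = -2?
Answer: -4244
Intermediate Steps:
J(E, S) = 5 (J(E, S) = 3 - 1*(-2) = 3 + 2 = 5)
D = 0 (D = 0/6 = 0*(⅙) = 0)
x = 25 (x = (0 + 5)² = 5² = 25)
u(q) = 5 + q
136 + u(x)*(-146) = 136 + (5 + 25)*(-146) = 136 + 30*(-146) = 136 - 4380 = -4244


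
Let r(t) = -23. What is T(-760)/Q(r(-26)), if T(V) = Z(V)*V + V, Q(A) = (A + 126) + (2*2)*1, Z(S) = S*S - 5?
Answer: -438972960/107 ≈ -4.1026e+6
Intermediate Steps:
Z(S) = -5 + S**2 (Z(S) = S**2 - 5 = -5 + S**2)
Q(A) = 130 + A (Q(A) = (126 + A) + 4*1 = (126 + A) + 4 = 130 + A)
T(V) = V + V*(-5 + V**2) (T(V) = (-5 + V**2)*V + V = V*(-5 + V**2) + V = V + V*(-5 + V**2))
T(-760)/Q(r(-26)) = (-760*(-4 + (-760)**2))/(130 - 23) = -760*(-4 + 577600)/107 = -760*577596*(1/107) = -438972960*1/107 = -438972960/107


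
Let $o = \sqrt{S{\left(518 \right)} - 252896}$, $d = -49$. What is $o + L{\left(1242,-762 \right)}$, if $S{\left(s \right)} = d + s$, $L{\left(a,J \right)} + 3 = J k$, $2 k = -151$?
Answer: $57528 + i \sqrt{252427} \approx 57528.0 + 502.42 i$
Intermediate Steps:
$k = - \frac{151}{2}$ ($k = \frac{1}{2} \left(-151\right) = - \frac{151}{2} \approx -75.5$)
$L{\left(a,J \right)} = -3 - \frac{151 J}{2}$ ($L{\left(a,J \right)} = -3 + J \left(- \frac{151}{2}\right) = -3 - \frac{151 J}{2}$)
$S{\left(s \right)} = -49 + s$
$o = i \sqrt{252427}$ ($o = \sqrt{\left(-49 + 518\right) - 252896} = \sqrt{469 - 252896} = \sqrt{-252427} = i \sqrt{252427} \approx 502.42 i$)
$o + L{\left(1242,-762 \right)} = i \sqrt{252427} - -57528 = i \sqrt{252427} + \left(-3 + 57531\right) = i \sqrt{252427} + 57528 = 57528 + i \sqrt{252427}$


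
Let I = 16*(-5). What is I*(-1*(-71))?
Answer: -5680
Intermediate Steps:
I = -80
I*(-1*(-71)) = -(-80)*(-71) = -80*71 = -5680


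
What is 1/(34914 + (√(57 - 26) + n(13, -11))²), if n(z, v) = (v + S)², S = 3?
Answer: 39041/1523691777 - 128*√31/1523691777 ≈ 2.5155e-5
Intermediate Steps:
n(z, v) = (3 + v)² (n(z, v) = (v + 3)² = (3 + v)²)
1/(34914 + (√(57 - 26) + n(13, -11))²) = 1/(34914 + (√(57 - 26) + (3 - 11)²)²) = 1/(34914 + (√31 + (-8)²)²) = 1/(34914 + (√31 + 64)²) = 1/(34914 + (64 + √31)²)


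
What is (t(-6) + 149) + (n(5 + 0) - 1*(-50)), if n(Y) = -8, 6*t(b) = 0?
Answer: 191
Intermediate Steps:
t(b) = 0 (t(b) = (1/6)*0 = 0)
(t(-6) + 149) + (n(5 + 0) - 1*(-50)) = (0 + 149) + (-8 - 1*(-50)) = 149 + (-8 + 50) = 149 + 42 = 191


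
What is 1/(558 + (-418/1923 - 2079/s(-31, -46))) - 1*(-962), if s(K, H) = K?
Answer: 35833610119/37249013 ≈ 962.00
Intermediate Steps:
1/(558 + (-418/1923 - 2079/s(-31, -46))) - 1*(-962) = 1/(558 + (-418/1923 - 2079/(-31))) - 1*(-962) = 1/(558 + (-418*1/1923 - 2079*(-1/31))) + 962 = 1/(558 + (-418/1923 + 2079/31)) + 962 = 1/(558 + 3984959/59613) + 962 = 1/(37249013/59613) + 962 = 59613/37249013 + 962 = 35833610119/37249013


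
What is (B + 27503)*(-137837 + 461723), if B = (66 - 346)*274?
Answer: -15940697262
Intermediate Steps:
B = -76720 (B = -280*274 = -76720)
(B + 27503)*(-137837 + 461723) = (-76720 + 27503)*(-137837 + 461723) = -49217*323886 = -15940697262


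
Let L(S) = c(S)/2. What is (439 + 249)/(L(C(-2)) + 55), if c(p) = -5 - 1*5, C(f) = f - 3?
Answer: 344/25 ≈ 13.760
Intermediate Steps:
C(f) = -3 + f
c(p) = -10 (c(p) = -5 - 5 = -10)
L(S) = -5 (L(S) = -10/2 = -10*1/2 = -5)
(439 + 249)/(L(C(-2)) + 55) = (439 + 249)/(-5 + 55) = 688/50 = 688*(1/50) = 344/25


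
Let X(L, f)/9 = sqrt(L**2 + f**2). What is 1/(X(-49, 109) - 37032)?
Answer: -6172/228368697 - sqrt(14282)/152245798 ≈ -2.7811e-5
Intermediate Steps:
X(L, f) = 9*sqrt(L**2 + f**2)
1/(X(-49, 109) - 37032) = 1/(9*sqrt((-49)**2 + 109**2) - 37032) = 1/(9*sqrt(2401 + 11881) - 37032) = 1/(9*sqrt(14282) - 37032) = 1/(-37032 + 9*sqrt(14282))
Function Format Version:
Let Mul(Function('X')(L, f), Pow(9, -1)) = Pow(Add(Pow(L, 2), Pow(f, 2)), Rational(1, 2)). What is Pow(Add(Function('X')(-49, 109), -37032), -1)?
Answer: Add(Rational(-6172, 228368697), Mul(Rational(-1, 152245798), Pow(14282, Rational(1, 2)))) ≈ -2.7811e-5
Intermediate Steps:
Function('X')(L, f) = Mul(9, Pow(Add(Pow(L, 2), Pow(f, 2)), Rational(1, 2)))
Pow(Add(Function('X')(-49, 109), -37032), -1) = Pow(Add(Mul(9, Pow(Add(Pow(-49, 2), Pow(109, 2)), Rational(1, 2))), -37032), -1) = Pow(Add(Mul(9, Pow(Add(2401, 11881), Rational(1, 2))), -37032), -1) = Pow(Add(Mul(9, Pow(14282, Rational(1, 2))), -37032), -1) = Pow(Add(-37032, Mul(9, Pow(14282, Rational(1, 2)))), -1)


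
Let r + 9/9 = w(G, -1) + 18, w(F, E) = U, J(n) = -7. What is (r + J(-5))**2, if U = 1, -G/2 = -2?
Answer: 121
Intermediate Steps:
G = 4 (G = -2*(-2) = 4)
w(F, E) = 1
r = 18 (r = -1 + (1 + 18) = -1 + 19 = 18)
(r + J(-5))**2 = (18 - 7)**2 = 11**2 = 121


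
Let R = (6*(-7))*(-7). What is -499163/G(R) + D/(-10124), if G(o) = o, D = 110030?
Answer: -12974171/7593 ≈ -1708.7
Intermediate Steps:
R = 294 (R = -42*(-7) = 294)
-499163/G(R) + D/(-10124) = -499163/294 + 110030/(-10124) = -499163*1/294 + 110030*(-1/10124) = -10187/6 - 55015/5062 = -12974171/7593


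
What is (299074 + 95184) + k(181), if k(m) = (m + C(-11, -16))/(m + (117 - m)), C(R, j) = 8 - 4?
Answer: 46128371/117 ≈ 3.9426e+5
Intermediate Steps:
C(R, j) = 4
k(m) = 4/117 + m/117 (k(m) = (m + 4)/(m + (117 - m)) = (4 + m)/117 = (4 + m)*(1/117) = 4/117 + m/117)
(299074 + 95184) + k(181) = (299074 + 95184) + (4/117 + (1/117)*181) = 394258 + (4/117 + 181/117) = 394258 + 185/117 = 46128371/117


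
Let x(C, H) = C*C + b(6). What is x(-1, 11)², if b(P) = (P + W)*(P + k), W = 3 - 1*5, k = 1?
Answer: 841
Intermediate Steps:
W = -2 (W = 3 - 5 = -2)
b(P) = (1 + P)*(-2 + P) (b(P) = (P - 2)*(P + 1) = (-2 + P)*(1 + P) = (1 + P)*(-2 + P))
x(C, H) = 28 + C² (x(C, H) = C*C + (-2 + 6² - 1*6) = C² + (-2 + 36 - 6) = C² + 28 = 28 + C²)
x(-1, 11)² = (28 + (-1)²)² = (28 + 1)² = 29² = 841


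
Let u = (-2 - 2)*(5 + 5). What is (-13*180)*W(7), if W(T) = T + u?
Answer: 77220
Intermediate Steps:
u = -40 (u = -4*10 = -40)
W(T) = -40 + T (W(T) = T - 40 = -40 + T)
(-13*180)*W(7) = (-13*180)*(-40 + 7) = -2340*(-33) = 77220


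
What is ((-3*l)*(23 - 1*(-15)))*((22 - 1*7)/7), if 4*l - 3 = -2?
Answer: -855/14 ≈ -61.071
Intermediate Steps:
l = 1/4 (l = 3/4 + (1/4)*(-2) = 3/4 - 1/2 = 1/4 ≈ 0.25000)
((-3*l)*(23 - 1*(-15)))*((22 - 1*7)/7) = ((-3*1/4)*(23 - 1*(-15)))*((22 - 1*7)/7) = (-3*(23 + 15)/4)*((22 - 7)*(1/7)) = (-3/4*38)*(15*(1/7)) = -57/2*15/7 = -855/14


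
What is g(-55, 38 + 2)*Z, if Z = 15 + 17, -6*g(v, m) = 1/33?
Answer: -16/99 ≈ -0.16162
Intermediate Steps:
g(v, m) = -1/198 (g(v, m) = -⅙/33 = -⅙*1/33 = -1/198)
Z = 32
g(-55, 38 + 2)*Z = -1/198*32 = -16/99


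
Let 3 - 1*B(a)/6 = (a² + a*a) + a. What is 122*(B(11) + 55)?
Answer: -176290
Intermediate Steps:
B(a) = 18 - 12*a² - 6*a (B(a) = 18 - 6*((a² + a*a) + a) = 18 - 6*((a² + a²) + a) = 18 - 6*(2*a² + a) = 18 - 6*(a + 2*a²) = 18 + (-12*a² - 6*a) = 18 - 12*a² - 6*a)
122*(B(11) + 55) = 122*((18 - 12*11² - 6*11) + 55) = 122*((18 - 12*121 - 66) + 55) = 122*((18 - 1452 - 66) + 55) = 122*(-1500 + 55) = 122*(-1445) = -176290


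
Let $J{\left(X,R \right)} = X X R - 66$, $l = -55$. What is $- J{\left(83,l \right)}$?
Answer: $378961$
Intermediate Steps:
$J{\left(X,R \right)} = -66 + R X^{2}$ ($J{\left(X,R \right)} = X^{2} R - 66 = R X^{2} - 66 = -66 + R X^{2}$)
$- J{\left(83,l \right)} = - (-66 - 55 \cdot 83^{2}) = - (-66 - 378895) = \left(-1\right) \left(-378961\right) = 378961$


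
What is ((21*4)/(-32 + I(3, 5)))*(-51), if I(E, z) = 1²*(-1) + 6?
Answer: 476/3 ≈ 158.67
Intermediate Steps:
I(E, z) = 5 (I(E, z) = 1*(-1) + 6 = -1 + 6 = 5)
((21*4)/(-32 + I(3, 5)))*(-51) = ((21*4)/(-32 + 5))*(-51) = (84/(-27))*(-51) = -1/27*84*(-51) = -28/9*(-51) = 476/3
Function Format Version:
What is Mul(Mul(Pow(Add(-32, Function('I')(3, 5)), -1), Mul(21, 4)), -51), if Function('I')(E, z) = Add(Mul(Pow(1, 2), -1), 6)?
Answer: Rational(476, 3) ≈ 158.67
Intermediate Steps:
Function('I')(E, z) = 5 (Function('I')(E, z) = Add(Mul(1, -1), 6) = Add(-1, 6) = 5)
Mul(Mul(Pow(Add(-32, Function('I')(3, 5)), -1), Mul(21, 4)), -51) = Mul(Mul(Pow(Add(-32, 5), -1), Mul(21, 4)), -51) = Mul(Mul(Pow(-27, -1), 84), -51) = Mul(Mul(Rational(-1, 27), 84), -51) = Mul(Rational(-28, 9), -51) = Rational(476, 3)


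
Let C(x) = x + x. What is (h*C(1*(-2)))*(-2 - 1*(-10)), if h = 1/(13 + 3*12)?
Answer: -32/49 ≈ -0.65306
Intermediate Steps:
h = 1/49 (h = 1/(13 + 36) = 1/49 ≈ 0.020408)
C(x) = 2*x
(h*C(1*(-2)))*(-2 - 1*(-10)) = ((2*(1*(-2)))/49)*(-2 - 1*(-10)) = ((2*(-2))/49)*(-2 + 10) = ((1/49)*(-4))*8 = -4/49*8 = -32/49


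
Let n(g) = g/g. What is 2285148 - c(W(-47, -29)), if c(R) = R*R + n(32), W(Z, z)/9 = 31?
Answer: 2207306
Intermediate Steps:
W(Z, z) = 279 (W(Z, z) = 9*31 = 279)
n(g) = 1
c(R) = 1 + R**2 (c(R) = R*R + 1 = R**2 + 1 = 1 + R**2)
2285148 - c(W(-47, -29)) = 2285148 - (1 + 279**2) = 2285148 - (1 + 77841) = 2285148 - 1*77842 = 2285148 - 77842 = 2207306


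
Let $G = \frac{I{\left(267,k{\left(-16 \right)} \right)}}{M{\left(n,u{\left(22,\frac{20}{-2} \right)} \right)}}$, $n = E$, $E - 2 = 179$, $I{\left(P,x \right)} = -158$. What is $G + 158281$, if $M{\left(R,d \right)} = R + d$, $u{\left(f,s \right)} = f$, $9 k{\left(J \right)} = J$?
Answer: $\frac{32130885}{203} \approx 1.5828 \cdot 10^{5}$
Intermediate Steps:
$k{\left(J \right)} = \frac{J}{9}$
$E = 181$ ($E = 2 + 179 = 181$)
$n = 181$
$G = - \frac{158}{203}$ ($G = - \frac{158}{181 + 22} = - \frac{158}{203} \approx -0.77833$)
$G + 158281 = - \frac{158}{203} + 158281 = \frac{32130885}{203}$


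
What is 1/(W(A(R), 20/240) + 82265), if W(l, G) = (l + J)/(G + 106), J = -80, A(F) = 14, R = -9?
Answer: 1273/104722553 ≈ 1.2156e-5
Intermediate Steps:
W(l, G) = (-80 + l)/(106 + G) (W(l, G) = (l - 80)/(G + 106) = (-80 + l)/(106 + G))
1/(W(A(R), 20/240) + 82265) = 1/((-80 + 14)/(106 + 20/240) + 82265) = 1/(-66/(106 + 20*(1/240)) + 82265) = 1/(-66/(106 + 1/12) + 82265) = 1/(-66/(1273/12) + 82265) = 1/((12/1273)*(-66) + 82265) = 1/(-792/1273 + 82265) = 1/(104722553/1273) = 1273/104722553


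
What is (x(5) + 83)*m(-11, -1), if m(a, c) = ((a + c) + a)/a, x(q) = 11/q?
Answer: 9798/55 ≈ 178.15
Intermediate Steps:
m(a, c) = (c + 2*a)/a
(x(5) + 83)*m(-11, -1) = (11/5 + 83)*(2 - 1/(-11)) = (11*(⅕) + 83)*(2 - 1*(-1/11)) = (11/5 + 83)*(2 + 1/11) = (426/5)*(23/11) = 9798/55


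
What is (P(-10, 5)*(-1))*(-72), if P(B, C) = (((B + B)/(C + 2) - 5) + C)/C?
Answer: -288/7 ≈ -41.143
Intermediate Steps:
P(B, C) = (-5 + C + 2*B/(2 + C))/C (P(B, C) = (((2*B)/(2 + C) - 5) + C)/C = ((2*B/(2 + C) - 5) + C)/C = ((-5 + 2*B/(2 + C)) + C)/C = (-5 + C + 2*B/(2 + C))/C)
(P(-10, 5)*(-1))*(-72) = (((-10 + 5**2 - 3*5 + 2*(-10))/(5*(2 + 5)))*(-1))*(-72) = (((1/5)*(-10 + 25 - 15 - 20)/7)*(-1))*(-72) = (((1/5)*(1/7)*(-20))*(-1))*(-72) = -4/7*(-1)*(-72) = (4/7)*(-72) = -288/7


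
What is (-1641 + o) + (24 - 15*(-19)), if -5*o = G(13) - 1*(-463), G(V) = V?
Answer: -7136/5 ≈ -1427.2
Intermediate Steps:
o = -476/5 (o = -(13 - 1*(-463))/5 = -(13 + 463)/5 = -⅕*476 = -476/5 ≈ -95.200)
(-1641 + o) + (24 - 15*(-19)) = (-1641 - 476/5) + (24 - 15*(-19)) = -8681/5 + (24 + 285) = -8681/5 + 309 = -7136/5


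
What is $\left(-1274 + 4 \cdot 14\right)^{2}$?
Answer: $1483524$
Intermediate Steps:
$\left(-1274 + 4 \cdot 14\right)^{2} = \left(-1274 + 56\right)^{2} = \left(-1218\right)^{2} = 1483524$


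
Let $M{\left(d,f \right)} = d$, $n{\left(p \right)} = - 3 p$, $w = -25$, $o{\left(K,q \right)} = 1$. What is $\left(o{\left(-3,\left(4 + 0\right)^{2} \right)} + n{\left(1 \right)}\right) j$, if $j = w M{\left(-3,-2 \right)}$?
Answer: $-150$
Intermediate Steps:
$j = 75$ ($j = \left(-25\right) \left(-3\right) = 75$)
$\left(o{\left(-3,\left(4 + 0\right)^{2} \right)} + n{\left(1 \right)}\right) j = \left(1 - 3\right) 75 = \left(-2\right) 75 = -150$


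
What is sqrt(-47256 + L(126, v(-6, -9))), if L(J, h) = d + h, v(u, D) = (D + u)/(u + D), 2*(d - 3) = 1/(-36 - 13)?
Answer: I*sqrt(9261394)/14 ≈ 217.38*I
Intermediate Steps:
d = 293/98 (d = 3 + 1/(2*(-36 - 13)) = 3 + (1/2)/(-49) = 3 + (1/2)*(-1/49) = 3 - 1/98 = 293/98 ≈ 2.9898)
v(u, D) = 1 (v(u, D) = (D + u)/(D + u) = 1)
L(J, h) = 293/98 + h
sqrt(-47256 + L(126, v(-6, -9))) = sqrt(-47256 + (293/98 + 1)) = sqrt(-47256 + 391/98) = sqrt(-4630697/98) = I*sqrt(9261394)/14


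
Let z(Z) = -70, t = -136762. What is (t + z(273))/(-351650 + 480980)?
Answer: -68416/64665 ≈ -1.0580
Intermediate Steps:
(t + z(273))/(-351650 + 480980) = (-136762 - 70)/(-351650 + 480980) = -136832/129330 = -136832*1/129330 = -68416/64665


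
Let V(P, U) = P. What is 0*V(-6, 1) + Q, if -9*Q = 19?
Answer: -19/9 ≈ -2.1111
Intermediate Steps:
Q = -19/9 (Q = -⅑*19 = -19/9 ≈ -2.1111)
0*V(-6, 1) + Q = 0*(-6) - 19/9 = 0 - 19/9 = -19/9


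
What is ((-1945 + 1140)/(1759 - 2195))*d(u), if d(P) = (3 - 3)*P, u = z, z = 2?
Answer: 0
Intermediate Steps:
u = 2
d(P) = 0 (d(P) = 0*P = 0)
((-1945 + 1140)/(1759 - 2195))*d(u) = ((-1945 + 1140)/(1759 - 2195))*0 = -805/(-436)*0 = -805*(-1/436)*0 = (805/436)*0 = 0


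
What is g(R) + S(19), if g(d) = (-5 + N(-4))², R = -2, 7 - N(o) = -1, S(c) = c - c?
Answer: 9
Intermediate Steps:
S(c) = 0
N(o) = 8 (N(o) = 7 - 1*(-1) = 7 + 1 = 8)
g(d) = 9 (g(d) = (-5 + 8)² = 3² = 9)
g(R) + S(19) = 9 + 0 = 9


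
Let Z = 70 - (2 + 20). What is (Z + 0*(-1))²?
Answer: 2304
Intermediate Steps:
Z = 48 (Z = 70 - 1*22 = 70 - 22 = 48)
(Z + 0*(-1))² = (48 + 0*(-1))² = (48 + 0)² = 48² = 2304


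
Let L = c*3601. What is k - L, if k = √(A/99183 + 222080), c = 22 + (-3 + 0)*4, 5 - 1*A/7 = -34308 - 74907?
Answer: -36010 + 2*√11146613231265/14169 ≈ -35539.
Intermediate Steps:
A = 764540 (A = 35 - 7*(-34308 - 74907) = 35 - 7*(-109215) = 35 + 764505 = 764540)
c = 10 (c = 22 - 3*4 = 22 - 12 = 10)
L = 36010 (L = 10*3601 = 36010)
k = 2*√11146613231265/14169 (k = √(764540/99183 + 222080) = √(764540*(1/99183) + 222080) = √(109220/14169 + 222080) = √(3146760740/14169) = 2*√11146613231265/14169 ≈ 471.26)
k - L = 2*√11146613231265/14169 - 1*36010 = 2*√11146613231265/14169 - 36010 = -36010 + 2*√11146613231265/14169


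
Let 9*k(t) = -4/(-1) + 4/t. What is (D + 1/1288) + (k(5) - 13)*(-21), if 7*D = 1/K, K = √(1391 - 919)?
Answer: 1685997/6440 + √118/1652 ≈ 261.81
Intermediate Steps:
k(t) = 4/9 + 4/(9*t) (k(t) = (-4/(-1) + 4/t)/9 = (-4*(-1) + 4/t)/9 = (4 + 4/t)/9 = 4/9 + 4/(9*t))
K = 2*√118 (K = √472 = 2*√118 ≈ 21.726)
D = √118/1652 (D = 1/(7*((2*√118))) = (√118/236)/7 = √118/1652 ≈ 0.0065755)
(D + 1/1288) + (k(5) - 13)*(-21) = (√118/1652 + 1/1288) + ((4/9)*(1 + 5)/5 - 13)*(-21) = (√118/1652 + 1/1288) + ((4/9)*(⅕)*6 - 13)*(-21) = (1/1288 + √118/1652) + (8/15 - 13)*(-21) = (1/1288 + √118/1652) - 187/15*(-21) = (1/1288 + √118/1652) + 1309/5 = 1685997/6440 + √118/1652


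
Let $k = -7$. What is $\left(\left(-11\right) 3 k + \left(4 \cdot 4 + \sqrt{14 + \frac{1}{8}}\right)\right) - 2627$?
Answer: $-2380 + \frac{\sqrt{226}}{4} \approx -2376.2$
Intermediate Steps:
$\left(\left(-11\right) 3 k + \left(4 \cdot 4 + \sqrt{14 + \frac{1}{8}}\right)\right) - 2627 = \left(\left(-11\right) 3 \left(-7\right) + \left(4 \cdot 4 + \sqrt{14 + \frac{1}{8}}\right)\right) - 2627 = \left(\left(-33\right) \left(-7\right) + \left(16 + \sqrt{14 + \frac{1}{8}}\right)\right) - 2627 = \left(231 + \left(16 + \sqrt{\frac{113}{8}}\right)\right) - 2627 = \left(231 + \left(16 + \frac{\sqrt{226}}{4}\right)\right) - 2627 = \left(247 + \frac{\sqrt{226}}{4}\right) - 2627 = -2380 + \frac{\sqrt{226}}{4}$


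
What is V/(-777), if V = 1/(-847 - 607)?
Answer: 1/1129758 ≈ 8.8515e-7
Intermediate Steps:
V = -1/1454 (V = 1/(-1454) = -1/1454 ≈ -0.00068776)
V/(-777) = -1/1454/(-777) = -1/1454*(-1/777) = 1/1129758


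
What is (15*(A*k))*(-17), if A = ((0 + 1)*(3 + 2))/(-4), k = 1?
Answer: 1275/4 ≈ 318.75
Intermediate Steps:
A = -5/4 (A = (1*5)*(-¼) = 5*(-¼) = -5/4 ≈ -1.2500)
(15*(A*k))*(-17) = (15*(-5/4*1))*(-17) = (15*(-5/4))*(-17) = -75/4*(-17) = 1275/4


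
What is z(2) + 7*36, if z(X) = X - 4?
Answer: 250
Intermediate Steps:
z(X) = -4 + X
z(2) + 7*36 = (-4 + 2) + 7*36 = -2 + 252 = 250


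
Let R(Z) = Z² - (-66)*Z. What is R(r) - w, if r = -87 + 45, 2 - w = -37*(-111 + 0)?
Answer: 3097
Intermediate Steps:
w = -4105 (w = 2 - (-37)*(-111 + 0) = 2 - (-37)*(-111) = 2 - 1*4107 = 2 - 4107 = -4105)
r = -42
R(Z) = Z² + 66*Z
R(r) - w = -42*(66 - 42) - 1*(-4105) = -42*24 + 4105 = -1008 + 4105 = 3097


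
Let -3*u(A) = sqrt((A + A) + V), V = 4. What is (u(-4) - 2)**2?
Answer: 32/9 + 8*I/3 ≈ 3.5556 + 2.6667*I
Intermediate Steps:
u(A) = -sqrt(4 + 2*A)/3 (u(A) = -sqrt((A + A) + 4)/3 = -sqrt(2*A + 4)/3 = -sqrt(4 + 2*A)/3)
(u(-4) - 2)**2 = (-sqrt(4 + 2*(-4))/3 - 2)**2 = (-sqrt(4 - 8)/3 - 2)**2 = (-2*I/3 - 2)**2 = (-2 - 2*I/3)**2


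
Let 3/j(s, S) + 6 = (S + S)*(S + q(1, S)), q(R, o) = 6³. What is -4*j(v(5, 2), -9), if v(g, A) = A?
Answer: 1/311 ≈ 0.0032154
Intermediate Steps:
q(R, o) = 216
j(s, S) = 3/(-6 + 2*S*(216 + S)) (j(s, S) = 3/(-6 + (S + S)*(S + 216)) = 3/(-6 + (2*S)*(216 + S)) = 3/(-6 + 2*S*(216 + S)))
-4*j(v(5, 2), -9) = -6/(-3 + (-9)² + 216*(-9)) = -6/(-3 + 81 - 1944) = -6/(-1866) = -6*(-1)/1866 = -4*(-1/1244) = 1/311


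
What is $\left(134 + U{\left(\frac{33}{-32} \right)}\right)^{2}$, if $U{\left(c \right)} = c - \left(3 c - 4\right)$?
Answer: $\frac{5022081}{256} \approx 19618.0$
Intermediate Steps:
$U{\left(c \right)} = 4 - 2 c$ ($U{\left(c \right)} = c - \left(-4 + 3 c\right) = 4 - 2 c$)
$\left(134 + U{\left(\frac{33}{-32} \right)}\right)^{2} = \left(134 + \left(4 - 2 \frac{33}{-32}\right)\right)^{2} = \left(134 + \left(4 - 2 \cdot 33 \left(- \frac{1}{32}\right)\right)\right)^{2} = \left(134 + \left(4 - - \frac{33}{16}\right)\right)^{2} = \left(134 + \left(4 + \frac{33}{16}\right)\right)^{2} = \left(134 + \frac{97}{16}\right)^{2} = \left(\frac{2241}{16}\right)^{2} = \frac{5022081}{256}$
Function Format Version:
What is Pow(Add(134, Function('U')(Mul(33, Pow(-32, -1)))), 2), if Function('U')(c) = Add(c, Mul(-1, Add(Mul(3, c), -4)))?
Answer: Rational(5022081, 256) ≈ 19618.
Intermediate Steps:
Function('U')(c) = Add(4, Mul(-2, c)) (Function('U')(c) = Add(c, Mul(-1, Add(-4, Mul(3, c)))) = Add(c, Add(4, Mul(-3, c))) = Add(4, Mul(-2, c)))
Pow(Add(134, Function('U')(Mul(33, Pow(-32, -1)))), 2) = Pow(Add(134, Add(4, Mul(-2, Mul(33, Pow(-32, -1))))), 2) = Pow(Add(134, Add(4, Mul(-2, Mul(33, Rational(-1, 32))))), 2) = Pow(Add(134, Add(4, Mul(-2, Rational(-33, 32)))), 2) = Pow(Add(134, Add(4, Rational(33, 16))), 2) = Pow(Add(134, Rational(97, 16)), 2) = Pow(Rational(2241, 16), 2) = Rational(5022081, 256)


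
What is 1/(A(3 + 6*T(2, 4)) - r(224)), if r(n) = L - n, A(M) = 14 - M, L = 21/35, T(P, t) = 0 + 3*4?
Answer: 5/812 ≈ 0.0061576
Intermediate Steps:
T(P, t) = 12 (T(P, t) = 0 + 12 = 12)
L = 3/5 (L = 21*(1/35) = 3/5 ≈ 0.60000)
r(n) = 3/5 - n
1/(A(3 + 6*T(2, 4)) - r(224)) = 1/((14 - (3 + 6*12)) - (3/5 - 1*224)) = 1/((14 - (3 + 72)) - (3/5 - 224)) = 1/((14 - 1*75) - 1*(-1117/5)) = 1/((14 - 75) + 1117/5) = 1/(-61 + 1117/5) = 1/(812/5) = 5/812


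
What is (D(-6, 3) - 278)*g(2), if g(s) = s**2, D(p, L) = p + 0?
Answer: -1136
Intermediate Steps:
D(p, L) = p
(D(-6, 3) - 278)*g(2) = (-6 - 278)*2**2 = -284*4 = -1136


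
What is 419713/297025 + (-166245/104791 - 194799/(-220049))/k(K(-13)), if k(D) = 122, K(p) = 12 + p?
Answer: 587970569889008237/417797871979810475 ≈ 1.4073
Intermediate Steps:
419713/297025 + (-166245/104791 - 194799/(-220049))/k(K(-13)) = 419713/297025 + (-166245/104791 - 194799/(-220049))/122 = 419713*(1/297025) + (-166245*1/104791 - 194799*(-1/220049))*(1/122) = 419713/297025 + (-166245/104791 + 194799/220049)*(1/122) = 419713/297025 - 16168863996/23059154759*1/122 = 419713/297025 - 8084431998/1406608440299 = 587970569889008237/417797871979810475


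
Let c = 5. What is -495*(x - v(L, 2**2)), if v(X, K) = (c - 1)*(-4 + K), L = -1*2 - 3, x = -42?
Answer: 20790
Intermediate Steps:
L = -5 (L = -2 - 3 = -5)
v(X, K) = -16 + 4*K (v(X, K) = (5 - 1)*(-4 + K) = 4*(-4 + K) = -16 + 4*K)
-495*(x - v(L, 2**2)) = -495*(-42 - (-16 + 4*2**2)) = -495*(-42 - (-16 + 4*4)) = -495*(-42 - (-16 + 16)) = -495*(-42 - 1*0) = -495*(-42 + 0) = -495*(-42) = 20790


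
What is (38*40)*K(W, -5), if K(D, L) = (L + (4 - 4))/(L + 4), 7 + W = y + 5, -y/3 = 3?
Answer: 7600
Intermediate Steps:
y = -9 (y = -3*3 = -9)
W = -11 (W = -7 + (-9 + 5) = -7 - 4 = -11)
K(D, L) = L/(4 + L) (K(D, L) = (L + 0)/(4 + L) = L/(4 + L))
(38*40)*K(W, -5) = (38*40)*(-5/(4 - 5)) = 1520*(-5/(-1)) = 1520*(-5*(-1)) = 1520*5 = 7600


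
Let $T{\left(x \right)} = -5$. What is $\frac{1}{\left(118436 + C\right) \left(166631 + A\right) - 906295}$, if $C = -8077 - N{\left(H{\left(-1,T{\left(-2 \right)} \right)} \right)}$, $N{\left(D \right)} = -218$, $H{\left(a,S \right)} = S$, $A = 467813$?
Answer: $\frac{1}{70154007893} \approx 1.4254 \cdot 10^{-11}$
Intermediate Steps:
$C = -7859$ ($C = -8077 - -218 = -8077 + 218 = -7859$)
$\frac{1}{\left(118436 + C\right) \left(166631 + A\right) - 906295} = \frac{1}{\left(118436 - 7859\right) \left(166631 + 467813\right) - 906295} = \frac{1}{110577 \cdot 634444 - 906295} = \frac{1}{70154914188 - 906295} = \frac{1}{70154007893}$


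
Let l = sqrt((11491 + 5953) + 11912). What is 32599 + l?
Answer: 32599 + 2*sqrt(7339) ≈ 32770.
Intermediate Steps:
l = 2*sqrt(7339) (l = sqrt(17444 + 11912) = sqrt(29356) = 2*sqrt(7339) ≈ 171.34)
32599 + l = 32599 + 2*sqrt(7339)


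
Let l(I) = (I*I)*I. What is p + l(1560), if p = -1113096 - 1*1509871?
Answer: 3793793033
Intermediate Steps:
p = -2622967 (p = -1113096 - 1509871 = -2622967)
l(I) = I³ (l(I) = I²*I = I³)
p + l(1560) = -2622967 + 1560³ = -2622967 + 3796416000 = 3793793033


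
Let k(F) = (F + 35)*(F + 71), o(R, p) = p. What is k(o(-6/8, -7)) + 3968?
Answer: 5760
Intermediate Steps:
k(F) = (35 + F)*(71 + F)
k(o(-6/8, -7)) + 3968 = (2485 + (-7)**2 + 106*(-7)) + 3968 = (2485 + 49 - 742) + 3968 = 1792 + 3968 = 5760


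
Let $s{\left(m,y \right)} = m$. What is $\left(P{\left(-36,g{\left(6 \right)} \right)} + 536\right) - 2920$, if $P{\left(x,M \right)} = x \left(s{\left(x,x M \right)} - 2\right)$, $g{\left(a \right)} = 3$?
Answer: $-1016$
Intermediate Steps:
$P{\left(x,M \right)} = x \left(-2 + x\right)$ ($P{\left(x,M \right)} = x \left(x - 2\right) = x \left(-2 + x\right)$)
$\left(P{\left(-36,g{\left(6 \right)} \right)} + 536\right) - 2920 = \left(- 36 \left(-2 - 36\right) + 536\right) - 2920 = \left(\left(-36\right) \left(-38\right) + 536\right) - 2920 = \left(1368 + 536\right) - 2920 = 1904 - 2920 = -1016$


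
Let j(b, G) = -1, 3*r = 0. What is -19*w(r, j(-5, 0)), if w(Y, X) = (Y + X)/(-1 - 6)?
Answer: -19/7 ≈ -2.7143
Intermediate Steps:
r = 0 (r = (1/3)*0 = 0)
w(Y, X) = -X/7 - Y/7 (w(Y, X) = (X + Y)/(-7) = (X + Y)*(-1/7) = -X/7 - Y/7)
-19*w(r, j(-5, 0)) = -19*(-1/7*(-1) - 1/7*0) = -19*(1/7 + 0) = -19*1/7 = -19/7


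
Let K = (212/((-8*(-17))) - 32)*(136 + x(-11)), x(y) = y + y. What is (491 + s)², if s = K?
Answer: 2565219904/289 ≈ 8.8762e+6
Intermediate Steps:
x(y) = 2*y
K = -58995/17 (K = (212/((-8*(-17))) - 32)*(136 + 2*(-11)) = (212/136 - 32)*(136 - 22) = (212*(1/136) - 32)*114 = (53/34 - 32)*114 = -1035/34*114 = -58995/17 ≈ -3470.3)
s = -58995/17 ≈ -3470.3
(491 + s)² = (491 - 58995/17)² = (-50648/17)² = 2565219904/289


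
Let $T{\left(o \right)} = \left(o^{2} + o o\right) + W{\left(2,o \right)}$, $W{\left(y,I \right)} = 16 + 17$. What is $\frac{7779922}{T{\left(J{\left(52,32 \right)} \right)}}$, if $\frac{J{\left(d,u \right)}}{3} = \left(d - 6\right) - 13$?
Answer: $\frac{7779922}{19635} \approx 396.23$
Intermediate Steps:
$W{\left(y,I \right)} = 33$
$J{\left(d,u \right)} = -57 + 3 d$ ($J{\left(d,u \right)} = 3 \left(\left(d - 6\right) - 13\right) = 3 \left(\left(-6 + d\right) - 13\right) = 3 \left(-19 + d\right) = -57 + 3 d$)
$T{\left(o \right)} = 33 + 2 o^{2}$ ($T{\left(o \right)} = \left(o^{2} + o o\right) + 33 = \left(o^{2} + o^{2}\right) + 33 = 2 o^{2} + 33 = 33 + 2 o^{2}$)
$\frac{7779922}{T{\left(J{\left(52,32 \right)} \right)}} = \frac{7779922}{33 + 2 \left(-57 + 3 \cdot 52\right)^{2}} = \frac{7779922}{33 + 2 \left(-57 + 156\right)^{2}} = \frac{7779922}{33 + 2 \cdot 99^{2}} = \frac{7779922}{33 + 2 \cdot 9801} = \frac{7779922}{33 + 19602} = \frac{7779922}{19635}$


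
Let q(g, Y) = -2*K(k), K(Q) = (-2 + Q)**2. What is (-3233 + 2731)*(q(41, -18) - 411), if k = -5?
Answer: 255518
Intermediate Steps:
q(g, Y) = -98 (q(g, Y) = -2*(-2 - 5)**2 = -2*(-7)**2 = -2*49 = -98)
(-3233 + 2731)*(q(41, -18) - 411) = (-3233 + 2731)*(-98 - 411) = -502*(-509) = 255518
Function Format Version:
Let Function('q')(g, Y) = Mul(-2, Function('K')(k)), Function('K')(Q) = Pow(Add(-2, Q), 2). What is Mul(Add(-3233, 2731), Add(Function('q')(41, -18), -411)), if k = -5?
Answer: 255518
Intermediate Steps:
Function('q')(g, Y) = -98 (Function('q')(g, Y) = Mul(-2, Pow(Add(-2, -5), 2)) = Mul(-2, Pow(-7, 2)) = Mul(-2, 49) = -98)
Mul(Add(-3233, 2731), Add(Function('q')(41, -18), -411)) = Mul(Add(-3233, 2731), Add(-98, -411)) = Mul(-502, -509) = 255518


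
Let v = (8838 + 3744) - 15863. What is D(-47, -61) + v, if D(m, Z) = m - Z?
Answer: -3267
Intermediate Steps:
v = -3281 (v = 12582 - 15863 = -3281)
D(-47, -61) + v = (-47 - 1*(-61)) - 3281 = (-47 + 61) - 3281 = 14 - 3281 = -3267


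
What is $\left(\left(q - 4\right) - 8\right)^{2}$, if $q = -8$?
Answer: $400$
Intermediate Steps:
$\left(\left(q - 4\right) - 8\right)^{2} = \left(\left(-8 - 4\right) - 8\right)^{2} = \left(-12 - 8\right)^{2} = \left(-20\right)^{2} = 400$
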